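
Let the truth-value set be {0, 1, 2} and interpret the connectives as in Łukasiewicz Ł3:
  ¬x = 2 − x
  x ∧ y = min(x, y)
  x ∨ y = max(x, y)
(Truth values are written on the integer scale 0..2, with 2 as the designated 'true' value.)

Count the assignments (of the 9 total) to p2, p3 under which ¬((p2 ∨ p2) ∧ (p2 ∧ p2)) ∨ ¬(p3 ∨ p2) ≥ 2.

3

p2 = 0, p3 = 0 ↦ 2  ≥
p2 = 0, p3 = 1 ↦ 2  ≥
p2 = 0, p3 = 2 ↦ 2  ≥
p2 = 1, p3 = 0 ↦ 1  <
p2 = 1, p3 = 1 ↦ 1  <
p2 = 1, p3 = 2 ↦ 1  <
p2 = 2, p3 = 0 ↦ 0  <
p2 = 2, p3 = 1 ↦ 0  <
p2 = 2, p3 = 2 ↦ 0  <
So 3 of the 9 assignments meet the threshold.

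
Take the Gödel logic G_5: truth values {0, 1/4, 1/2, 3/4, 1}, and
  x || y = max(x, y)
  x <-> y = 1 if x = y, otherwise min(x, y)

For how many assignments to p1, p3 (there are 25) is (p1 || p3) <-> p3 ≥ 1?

15

value 1: 15 assignments (counts)
value 3/4: 1 assignment
value 1/2: 2 assignments
value 1/4: 3 assignments
value 0: 4 assignments
So 15 of the 25 assignments meet the threshold.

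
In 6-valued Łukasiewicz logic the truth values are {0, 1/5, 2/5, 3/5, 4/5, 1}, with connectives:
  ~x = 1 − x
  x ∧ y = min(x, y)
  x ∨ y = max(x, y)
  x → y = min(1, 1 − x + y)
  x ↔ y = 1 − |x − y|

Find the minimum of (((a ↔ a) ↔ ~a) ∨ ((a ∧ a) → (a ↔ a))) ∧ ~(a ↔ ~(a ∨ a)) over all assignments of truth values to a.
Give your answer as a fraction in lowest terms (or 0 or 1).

Take a = 2/5:
a ↔ a = 2/5 ↔ 2/5 = 1
~a = ~2/5 = 3/5
(a ↔ a) ↔ ~a = 1 ↔ 3/5 = 3/5
a ∧ a = 2/5 ∧ 2/5 = 2/5
a ↔ a = 2/5 ↔ 2/5 = 1
(a ∧ a) → (a ↔ a) = 2/5 → 1 = 1
((a ↔ a) ↔ ~a) ∨ ((a ∧ a) → (a ↔ a)) = 3/5 ∨ 1 = 1
a ∨ a = 2/5 ∨ 2/5 = 2/5
~(a ∨ a) = ~2/5 = 3/5
a ↔ ~(a ∨ a) = 2/5 ↔ 3/5 = 4/5
~(a ↔ ~(a ∨ a)) = ~4/5 = 1/5
(((a ↔ a) ↔ ~a) ∨ ((a ∧ a) → (a ↔ a))) ∧ ~(a ↔ ~(a ∨ a)) = 1 ∧ 1/5 = 1/5
No assignment yields a value below 1/5, so this is the minimum.

1/5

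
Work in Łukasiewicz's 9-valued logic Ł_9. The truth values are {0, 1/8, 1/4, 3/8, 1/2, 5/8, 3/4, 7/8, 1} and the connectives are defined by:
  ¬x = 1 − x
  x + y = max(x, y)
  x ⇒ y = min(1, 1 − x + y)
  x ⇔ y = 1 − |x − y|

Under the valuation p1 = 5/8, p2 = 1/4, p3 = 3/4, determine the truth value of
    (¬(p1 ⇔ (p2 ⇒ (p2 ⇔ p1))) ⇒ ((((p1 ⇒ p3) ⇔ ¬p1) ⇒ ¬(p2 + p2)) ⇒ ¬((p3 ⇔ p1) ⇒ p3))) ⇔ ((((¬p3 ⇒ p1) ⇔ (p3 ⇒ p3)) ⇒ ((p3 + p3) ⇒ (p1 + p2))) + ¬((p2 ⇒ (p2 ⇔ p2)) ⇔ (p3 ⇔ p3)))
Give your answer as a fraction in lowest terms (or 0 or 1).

p2 ⇔ p1 = 1/4 ⇔ 5/8 = 5/8
p2 ⇒ (p2 ⇔ p1) = 1/4 ⇒ 5/8 = 1
p1 ⇔ (p2 ⇒ (p2 ⇔ p1)) = 5/8 ⇔ 1 = 5/8
¬(p1 ⇔ (p2 ⇒ (p2 ⇔ p1))) = ¬5/8 = 3/8
p1 ⇒ p3 = 5/8 ⇒ 3/4 = 1
¬p1 = ¬5/8 = 3/8
(p1 ⇒ p3) ⇔ ¬p1 = 1 ⇔ 3/8 = 3/8
p2 + p2 = 1/4 + 1/4 = 1/4
¬(p2 + p2) = ¬1/4 = 3/4
((p1 ⇒ p3) ⇔ ¬p1) ⇒ ¬(p2 + p2) = 3/8 ⇒ 3/4 = 1
p3 ⇔ p1 = 3/4 ⇔ 5/8 = 7/8
(p3 ⇔ p1) ⇒ p3 = 7/8 ⇒ 3/4 = 7/8
¬((p3 ⇔ p1) ⇒ p3) = ¬7/8 = 1/8
(((p1 ⇒ p3) ⇔ ¬p1) ⇒ ¬(p2 + p2)) ⇒ ¬((p3 ⇔ p1) ⇒ p3) = 1 ⇒ 1/8 = 1/8
¬(p1 ⇔ (p2 ⇒ (p2 ⇔ p1))) ⇒ ((((p1 ⇒ p3) ⇔ ¬p1) ⇒ ¬(p2 + p2)) ⇒ ¬((p3 ⇔ p1) ⇒ p3)) = 3/8 ⇒ 1/8 = 3/4
¬p3 = ¬3/4 = 1/4
¬p3 ⇒ p1 = 1/4 ⇒ 5/8 = 1
p3 ⇒ p3 = 3/4 ⇒ 3/4 = 1
(¬p3 ⇒ p1) ⇔ (p3 ⇒ p3) = 1 ⇔ 1 = 1
p3 + p3 = 3/4 + 3/4 = 3/4
p1 + p2 = 5/8 + 1/4 = 5/8
(p3 + p3) ⇒ (p1 + p2) = 3/4 ⇒ 5/8 = 7/8
((¬p3 ⇒ p1) ⇔ (p3 ⇒ p3)) ⇒ ((p3 + p3) ⇒ (p1 + p2)) = 1 ⇒ 7/8 = 7/8
p2 ⇔ p2 = 1/4 ⇔ 1/4 = 1
p2 ⇒ (p2 ⇔ p2) = 1/4 ⇒ 1 = 1
p3 ⇔ p3 = 3/4 ⇔ 3/4 = 1
(p2 ⇒ (p2 ⇔ p2)) ⇔ (p3 ⇔ p3) = 1 ⇔ 1 = 1
¬((p2 ⇒ (p2 ⇔ p2)) ⇔ (p3 ⇔ p3)) = ¬1 = 0
(((¬p3 ⇒ p1) ⇔ (p3 ⇒ p3)) ⇒ ((p3 + p3) ⇒ (p1 + p2))) + ¬((p2 ⇒ (p2 ⇔ p2)) ⇔ (p3 ⇔ p3)) = 7/8 + 0 = 7/8
(¬(p1 ⇔ (p2 ⇒ (p2 ⇔ p1))) ⇒ ((((p1 ⇒ p3) ⇔ ¬p1) ⇒ ¬(p2 + p2)) ⇒ ¬((p3 ⇔ p1) ⇒ p3))) ⇔ ((((¬p3 ⇒ p1) ⇔ (p3 ⇒ p3)) ⇒ ((p3 + p3) ⇒ (p1 + p2))) + ¬((p2 ⇒ (p2 ⇔ p2)) ⇔ (p3 ⇔ p3))) = 3/4 ⇔ 7/8 = 7/8

7/8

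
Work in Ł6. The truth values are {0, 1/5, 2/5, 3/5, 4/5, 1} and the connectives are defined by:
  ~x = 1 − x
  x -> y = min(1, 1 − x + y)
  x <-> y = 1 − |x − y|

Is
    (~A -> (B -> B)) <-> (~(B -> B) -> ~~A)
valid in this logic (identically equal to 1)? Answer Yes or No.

At A = 1/5, B = 3/5, for instance:
~A = ~1/5 = 4/5
B -> B = 3/5 -> 3/5 = 1
~A -> (B -> B) = 4/5 -> 1 = 1
~(B -> B) = ~1 = 0
~~A = ~4/5 = 1/5
~(B -> B) -> ~~A = 0 -> 1/5 = 1
(~A -> (B -> B)) <-> (~(B -> B) -> ~~A) = 1 <-> 1 = 1
and checking the remaining 35 assignments likewise gives ≥ 1 in every case.

Yes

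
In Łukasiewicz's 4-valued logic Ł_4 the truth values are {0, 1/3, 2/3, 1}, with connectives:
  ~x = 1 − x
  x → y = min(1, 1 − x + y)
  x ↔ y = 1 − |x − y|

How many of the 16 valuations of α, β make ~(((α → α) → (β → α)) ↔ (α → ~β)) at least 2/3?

4

α = 0, β = 0 ↦ 0  <
α = 0, β = 1/3 ↦ 1/3  <
α = 0, β = 2/3 ↦ 2/3  ≥
α = 0, β = 1 ↦ 1  ≥
α = 1/3, β = 0 ↦ 0  <
α = 1/3, β = 1/3 ↦ 0  <
α = 1/3, β = 2/3 ↦ 1/3  <
α = 1/3, β = 1 ↦ 1/3  <
α = 2/3, β = 0 ↦ 0  <
α = 2/3, β = 1/3 ↦ 0  <
α = 2/3, β = 2/3 ↦ 1/3  <
α = 2/3, β = 1 ↦ 1/3  <
α = 1, β = 0 ↦ 0  <
α = 1, β = 1/3 ↦ 1/3  <
α = 1, β = 2/3 ↦ 2/3  ≥
α = 1, β = 1 ↦ 1  ≥
So 4 of the 16 assignments meet the threshold.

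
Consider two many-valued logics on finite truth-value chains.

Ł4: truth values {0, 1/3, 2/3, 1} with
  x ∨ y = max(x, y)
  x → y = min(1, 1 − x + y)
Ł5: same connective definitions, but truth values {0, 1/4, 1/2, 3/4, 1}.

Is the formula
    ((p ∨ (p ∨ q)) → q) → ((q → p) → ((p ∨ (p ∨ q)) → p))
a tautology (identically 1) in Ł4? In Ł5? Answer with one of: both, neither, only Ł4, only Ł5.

In Ł4: every assignment gives 1 — tautology.
In Ł5: every assignment gives 1 — tautology.

both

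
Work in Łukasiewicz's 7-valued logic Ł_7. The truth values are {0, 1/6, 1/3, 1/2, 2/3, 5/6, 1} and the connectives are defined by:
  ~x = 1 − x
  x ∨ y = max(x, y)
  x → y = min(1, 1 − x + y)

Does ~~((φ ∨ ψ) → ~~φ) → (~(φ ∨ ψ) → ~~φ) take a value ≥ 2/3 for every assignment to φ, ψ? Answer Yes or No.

No

Counterexample: take φ = 0, ψ = 0.
φ ∨ ψ = 0 ∨ 0 = 0
~φ = ~0 = 1
~~φ = ~1 = 0
(φ ∨ ψ) → ~~φ = 0 → 0 = 1
~((φ ∨ ψ) → ~~φ) = ~1 = 0
~~((φ ∨ ψ) → ~~φ) = ~0 = 1
φ ∨ ψ = 0 ∨ 0 = 0
~(φ ∨ ψ) = ~0 = 1
~φ = ~0 = 1
~~φ = ~1 = 0
~(φ ∨ ψ) → ~~φ = 1 → 0 = 0
~~((φ ∨ ψ) → ~~φ) → (~(φ ∨ ψ) → ~~φ) = 1 → 0 = 0
This gives 0, which is below 2/3.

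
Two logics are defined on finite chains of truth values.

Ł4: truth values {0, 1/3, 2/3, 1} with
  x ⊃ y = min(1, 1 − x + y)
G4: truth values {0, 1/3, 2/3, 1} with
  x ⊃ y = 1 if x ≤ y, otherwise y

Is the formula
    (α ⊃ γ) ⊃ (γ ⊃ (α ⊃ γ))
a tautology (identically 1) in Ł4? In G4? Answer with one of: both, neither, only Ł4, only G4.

both

In Ł4: every assignment gives 1 — tautology.
In G4: every assignment gives 1 — tautology.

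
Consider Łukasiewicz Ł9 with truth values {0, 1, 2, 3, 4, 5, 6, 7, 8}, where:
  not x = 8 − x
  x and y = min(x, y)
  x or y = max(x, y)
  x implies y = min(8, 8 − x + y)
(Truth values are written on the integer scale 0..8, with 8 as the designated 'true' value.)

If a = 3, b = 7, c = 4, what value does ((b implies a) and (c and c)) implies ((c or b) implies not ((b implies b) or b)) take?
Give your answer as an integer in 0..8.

b implies a = 7 implies 3 = 4
c and c = 4 and 4 = 4
(b implies a) and (c and c) = 4 and 4 = 4
c or b = 4 or 7 = 7
b implies b = 7 implies 7 = 8
(b implies b) or b = 8 or 7 = 8
not ((b implies b) or b) = not 8 = 0
(c or b) implies not ((b implies b) or b) = 7 implies 0 = 1
((b implies a) and (c and c)) implies ((c or b) implies not ((b implies b) or b)) = 4 implies 1 = 5

5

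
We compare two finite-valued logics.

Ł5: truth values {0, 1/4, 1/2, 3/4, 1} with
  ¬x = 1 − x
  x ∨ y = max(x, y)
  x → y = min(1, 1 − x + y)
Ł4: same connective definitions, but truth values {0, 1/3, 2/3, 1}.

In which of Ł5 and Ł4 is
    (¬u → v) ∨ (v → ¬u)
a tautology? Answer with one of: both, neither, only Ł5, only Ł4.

both

In Ł5: every assignment gives 1 — tautology.
In Ł4: every assignment gives 1 — tautology.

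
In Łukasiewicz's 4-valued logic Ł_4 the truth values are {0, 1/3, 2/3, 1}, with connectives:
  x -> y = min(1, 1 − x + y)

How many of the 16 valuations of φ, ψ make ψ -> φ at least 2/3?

13

φ = 0, ψ = 0 ↦ 1  ≥
φ = 0, ψ = 1/3 ↦ 2/3  ≥
φ = 0, ψ = 2/3 ↦ 1/3  <
φ = 0, ψ = 1 ↦ 0  <
φ = 1/3, ψ = 0 ↦ 1  ≥
φ = 1/3, ψ = 1/3 ↦ 1  ≥
φ = 1/3, ψ = 2/3 ↦ 2/3  ≥
φ = 1/3, ψ = 1 ↦ 1/3  <
φ = 2/3, ψ = 0 ↦ 1  ≥
φ = 2/3, ψ = 1/3 ↦ 1  ≥
φ = 2/3, ψ = 2/3 ↦ 1  ≥
φ = 2/3, ψ = 1 ↦ 2/3  ≥
φ = 1, ψ = 0 ↦ 1  ≥
φ = 1, ψ = 1/3 ↦ 1  ≥
φ = 1, ψ = 2/3 ↦ 1  ≥
φ = 1, ψ = 1 ↦ 1  ≥
So 13 of the 16 assignments meet the threshold.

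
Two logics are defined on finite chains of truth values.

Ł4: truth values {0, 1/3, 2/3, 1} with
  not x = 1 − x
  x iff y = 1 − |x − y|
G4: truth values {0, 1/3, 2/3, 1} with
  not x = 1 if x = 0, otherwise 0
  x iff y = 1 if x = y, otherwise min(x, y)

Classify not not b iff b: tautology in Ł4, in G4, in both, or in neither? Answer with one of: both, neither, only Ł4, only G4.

only Ł4

In Ł4: every assignment gives 1 — tautology.
In G4: at b = 1/3 the value is 1/3 — not a tautology.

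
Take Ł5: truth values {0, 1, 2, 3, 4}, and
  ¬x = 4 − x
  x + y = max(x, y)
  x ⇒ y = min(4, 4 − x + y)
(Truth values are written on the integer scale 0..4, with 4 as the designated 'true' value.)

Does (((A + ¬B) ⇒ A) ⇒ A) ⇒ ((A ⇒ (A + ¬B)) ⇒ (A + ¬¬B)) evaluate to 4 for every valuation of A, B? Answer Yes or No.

No

Counterexample: take A = 0, B = 0.
¬B = ¬0 = 4
A + ¬B = 0 + 4 = 4
(A + ¬B) ⇒ A = 4 ⇒ 0 = 0
((A + ¬B) ⇒ A) ⇒ A = 0 ⇒ 0 = 4
¬B = ¬0 = 4
A + ¬B = 0 + 4 = 4
A ⇒ (A + ¬B) = 0 ⇒ 4 = 4
¬B = ¬0 = 4
¬¬B = ¬4 = 0
A + ¬¬B = 0 + 0 = 0
(A ⇒ (A + ¬B)) ⇒ (A + ¬¬B) = 4 ⇒ 0 = 0
(((A + ¬B) ⇒ A) ⇒ A) ⇒ ((A ⇒ (A + ¬B)) ⇒ (A + ¬¬B)) = 4 ⇒ 0 = 0
This gives 0 ≠ 4.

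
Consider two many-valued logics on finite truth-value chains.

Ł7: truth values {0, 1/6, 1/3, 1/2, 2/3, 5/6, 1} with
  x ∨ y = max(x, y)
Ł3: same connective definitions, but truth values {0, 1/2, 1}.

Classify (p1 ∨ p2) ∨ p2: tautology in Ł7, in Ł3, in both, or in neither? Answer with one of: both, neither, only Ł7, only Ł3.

neither

In Ł7: at p1 = 0, p2 = 0 the value is 0 — not a tautology.
In Ł3: at p1 = 0, p2 = 0 the value is 0 — not a tautology.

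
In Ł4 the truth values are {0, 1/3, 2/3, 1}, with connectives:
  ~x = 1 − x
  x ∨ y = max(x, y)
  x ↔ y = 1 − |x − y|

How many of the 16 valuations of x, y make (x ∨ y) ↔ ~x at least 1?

2

x = 0, y = 0 ↦ 0  <
x = 0, y = 1/3 ↦ 1/3  <
x = 0, y = 2/3 ↦ 2/3  <
x = 0, y = 1 ↦ 1  ≥
x = 1/3, y = 0 ↦ 2/3  <
x = 1/3, y = 1/3 ↦ 2/3  <
x = 1/3, y = 2/3 ↦ 1  ≥
x = 1/3, y = 1 ↦ 2/3  <
x = 2/3, y = 0 ↦ 2/3  <
x = 2/3, y = 1/3 ↦ 2/3  <
x = 2/3, y = 2/3 ↦ 2/3  <
x = 2/3, y = 1 ↦ 1/3  <
x = 1, y = 0 ↦ 0  <
x = 1, y = 1/3 ↦ 0  <
x = 1, y = 2/3 ↦ 0  <
x = 1, y = 1 ↦ 0  <
So 2 of the 16 assignments meet the threshold.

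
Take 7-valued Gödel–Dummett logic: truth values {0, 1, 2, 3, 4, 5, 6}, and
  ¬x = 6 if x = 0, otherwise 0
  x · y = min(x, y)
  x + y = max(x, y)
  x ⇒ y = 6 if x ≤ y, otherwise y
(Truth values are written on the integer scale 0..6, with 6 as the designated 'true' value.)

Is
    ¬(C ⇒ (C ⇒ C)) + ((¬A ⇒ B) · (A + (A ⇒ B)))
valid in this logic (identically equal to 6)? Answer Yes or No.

Counterexample: take A = 0, B = 0, C = 0.
C ⇒ C = 0 ⇒ 0 = 6
C ⇒ (C ⇒ C) = 0 ⇒ 6 = 6
¬(C ⇒ (C ⇒ C)) = ¬6 = 0
¬A = ¬0 = 6
¬A ⇒ B = 6 ⇒ 0 = 0
A ⇒ B = 0 ⇒ 0 = 6
A + (A ⇒ B) = 0 + 6 = 6
(¬A ⇒ B) · (A + (A ⇒ B)) = 0 · 6 = 0
¬(C ⇒ (C ⇒ C)) + ((¬A ⇒ B) · (A + (A ⇒ B))) = 0 + 0 = 0
This gives 0 ≠ 6.

No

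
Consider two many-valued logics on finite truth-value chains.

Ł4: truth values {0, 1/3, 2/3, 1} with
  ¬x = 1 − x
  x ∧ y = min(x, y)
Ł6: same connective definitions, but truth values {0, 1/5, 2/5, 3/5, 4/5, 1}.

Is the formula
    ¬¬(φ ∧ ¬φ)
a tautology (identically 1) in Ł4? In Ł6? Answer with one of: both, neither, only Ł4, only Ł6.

neither

In Ł4: at φ = 0 the value is 0 — not a tautology.
In Ł6: at φ = 0 the value is 0 — not a tautology.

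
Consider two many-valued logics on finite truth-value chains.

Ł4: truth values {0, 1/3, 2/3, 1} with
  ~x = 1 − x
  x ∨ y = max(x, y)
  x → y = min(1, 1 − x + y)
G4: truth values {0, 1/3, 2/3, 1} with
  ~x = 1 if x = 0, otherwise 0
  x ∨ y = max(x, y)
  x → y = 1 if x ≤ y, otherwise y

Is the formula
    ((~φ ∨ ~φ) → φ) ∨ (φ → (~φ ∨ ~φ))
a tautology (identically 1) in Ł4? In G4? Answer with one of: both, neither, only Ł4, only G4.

both

In Ł4: every assignment gives 1 — tautology.
In G4: every assignment gives 1 — tautology.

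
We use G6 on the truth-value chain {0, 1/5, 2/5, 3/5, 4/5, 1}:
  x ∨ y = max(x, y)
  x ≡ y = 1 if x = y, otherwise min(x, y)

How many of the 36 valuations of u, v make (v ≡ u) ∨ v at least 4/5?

16

value 1: 11 assignments (counts)
value 4/5: 5 assignments (counts)
value 3/5: 5 assignments
value 2/5: 5 assignments
value 1/5: 5 assignments
value 0: 5 assignments
So 16 of the 36 assignments meet the threshold.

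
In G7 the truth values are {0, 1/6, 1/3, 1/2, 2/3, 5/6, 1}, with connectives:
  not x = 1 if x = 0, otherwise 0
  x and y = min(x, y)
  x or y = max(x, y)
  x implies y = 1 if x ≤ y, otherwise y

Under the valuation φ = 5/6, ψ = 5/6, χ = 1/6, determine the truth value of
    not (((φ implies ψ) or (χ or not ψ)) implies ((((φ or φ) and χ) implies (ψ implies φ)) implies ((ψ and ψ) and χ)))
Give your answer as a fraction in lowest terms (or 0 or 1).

0

φ implies ψ = 5/6 implies 5/6 = 1
not ψ = not 5/6 = 0
χ or not ψ = 1/6 or 0 = 1/6
(φ implies ψ) or (χ or not ψ) = 1 or 1/6 = 1
φ or φ = 5/6 or 5/6 = 5/6
(φ or φ) and χ = 5/6 and 1/6 = 1/6
ψ implies φ = 5/6 implies 5/6 = 1
((φ or φ) and χ) implies (ψ implies φ) = 1/6 implies 1 = 1
ψ and ψ = 5/6 and 5/6 = 5/6
(ψ and ψ) and χ = 5/6 and 1/6 = 1/6
(((φ or φ) and χ) implies (ψ implies φ)) implies ((ψ and ψ) and χ) = 1 implies 1/6 = 1/6
((φ implies ψ) or (χ or not ψ)) implies ((((φ or φ) and χ) implies (ψ implies φ)) implies ((ψ and ψ) and χ)) = 1 implies 1/6 = 1/6
not (((φ implies ψ) or (χ or not ψ)) implies ((((φ or φ) and χ) implies (ψ implies φ)) implies ((ψ and ψ) and χ))) = not 1/6 = 0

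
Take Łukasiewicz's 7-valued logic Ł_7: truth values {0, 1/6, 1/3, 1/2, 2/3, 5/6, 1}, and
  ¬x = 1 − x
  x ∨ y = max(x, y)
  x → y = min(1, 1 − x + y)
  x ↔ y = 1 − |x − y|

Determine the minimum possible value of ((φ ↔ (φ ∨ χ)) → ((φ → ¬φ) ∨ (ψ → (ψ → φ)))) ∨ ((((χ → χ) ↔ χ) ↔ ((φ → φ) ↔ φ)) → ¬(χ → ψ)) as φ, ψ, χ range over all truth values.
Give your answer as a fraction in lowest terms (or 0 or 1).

Take φ = 2/3, ψ = 1, χ = 0:
φ ∨ χ = 2/3 ∨ 0 = 2/3
φ ↔ (φ ∨ χ) = 2/3 ↔ 2/3 = 1
¬φ = ¬2/3 = 1/3
φ → ¬φ = 2/3 → 1/3 = 2/3
ψ → φ = 1 → 2/3 = 2/3
ψ → (ψ → φ) = 1 → 2/3 = 2/3
(φ → ¬φ) ∨ (ψ → (ψ → φ)) = 2/3 ∨ 2/3 = 2/3
(φ ↔ (φ ∨ χ)) → ((φ → ¬φ) ∨ (ψ → (ψ → φ))) = 1 → 2/3 = 2/3
χ → χ = 0 → 0 = 1
(χ → χ) ↔ χ = 1 ↔ 0 = 0
φ → φ = 2/3 → 2/3 = 1
(φ → φ) ↔ φ = 1 ↔ 2/3 = 2/3
((χ → χ) ↔ χ) ↔ ((φ → φ) ↔ φ) = 0 ↔ 2/3 = 1/3
χ → ψ = 0 → 1 = 1
¬(χ → ψ) = ¬1 = 0
(((χ → χ) ↔ χ) ↔ ((φ → φ) ↔ φ)) → ¬(χ → ψ) = 1/3 → 0 = 2/3
((φ ↔ (φ ∨ χ)) → ((φ → ¬φ) ∨ (ψ → (ψ → φ)))) ∨ ((((χ → χ) ↔ χ) ↔ ((φ → φ) ↔ φ)) → ¬(χ → ψ)) = 2/3 ∨ 2/3 = 2/3
No assignment yields a value below 2/3, so this is the minimum.

2/3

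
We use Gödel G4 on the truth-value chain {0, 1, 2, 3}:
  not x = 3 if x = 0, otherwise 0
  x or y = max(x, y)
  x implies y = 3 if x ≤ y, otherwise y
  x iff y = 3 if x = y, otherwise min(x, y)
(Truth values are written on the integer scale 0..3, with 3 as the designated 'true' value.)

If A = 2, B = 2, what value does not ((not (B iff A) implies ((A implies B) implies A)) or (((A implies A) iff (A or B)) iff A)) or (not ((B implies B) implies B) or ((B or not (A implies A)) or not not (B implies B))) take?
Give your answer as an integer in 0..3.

B iff A = 2 iff 2 = 3
not (B iff A) = not 3 = 0
A implies B = 2 implies 2 = 3
(A implies B) implies A = 3 implies 2 = 2
not (B iff A) implies ((A implies B) implies A) = 0 implies 2 = 3
A implies A = 2 implies 2 = 3
A or B = 2 or 2 = 2
(A implies A) iff (A or B) = 3 iff 2 = 2
((A implies A) iff (A or B)) iff A = 2 iff 2 = 3
(not (B iff A) implies ((A implies B) implies A)) or (((A implies A) iff (A or B)) iff A) = 3 or 3 = 3
not ((not (B iff A) implies ((A implies B) implies A)) or (((A implies A) iff (A or B)) iff A)) = not 3 = 0
B implies B = 2 implies 2 = 3
(B implies B) implies B = 3 implies 2 = 2
not ((B implies B) implies B) = not 2 = 0
A implies A = 2 implies 2 = 3
not (A implies A) = not 3 = 0
B or not (A implies A) = 2 or 0 = 2
B implies B = 2 implies 2 = 3
not (B implies B) = not 3 = 0
not not (B implies B) = not 0 = 3
(B or not (A implies A)) or not not (B implies B) = 2 or 3 = 3
not ((B implies B) implies B) or ((B or not (A implies A)) or not not (B implies B)) = 0 or 3 = 3
not ((not (B iff A) implies ((A implies B) implies A)) or (((A implies A) iff (A or B)) iff A)) or (not ((B implies B) implies B) or ((B or not (A implies A)) or not not (B implies B))) = 0 or 3 = 3

3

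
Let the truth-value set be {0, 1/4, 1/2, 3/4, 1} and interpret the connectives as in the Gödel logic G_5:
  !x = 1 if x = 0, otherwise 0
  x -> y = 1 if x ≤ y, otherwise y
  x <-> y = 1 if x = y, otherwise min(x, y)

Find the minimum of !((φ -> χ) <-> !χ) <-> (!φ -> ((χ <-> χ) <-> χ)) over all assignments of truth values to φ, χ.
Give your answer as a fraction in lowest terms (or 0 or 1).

Take φ = 0, χ = 1/4:
φ -> χ = 0 -> 1/4 = 1
!χ = !1/4 = 0
(φ -> χ) <-> !χ = 1 <-> 0 = 0
!((φ -> χ) <-> !χ) = !0 = 1
!φ = !0 = 1
χ <-> χ = 1/4 <-> 1/4 = 1
(χ <-> χ) <-> χ = 1 <-> 1/4 = 1/4
!φ -> ((χ <-> χ) <-> χ) = 1 -> 1/4 = 1/4
!((φ -> χ) <-> !χ) <-> (!φ -> ((χ <-> χ) <-> χ)) = 1 <-> 1/4 = 1/4
No assignment yields a value below 1/4, so this is the minimum.

1/4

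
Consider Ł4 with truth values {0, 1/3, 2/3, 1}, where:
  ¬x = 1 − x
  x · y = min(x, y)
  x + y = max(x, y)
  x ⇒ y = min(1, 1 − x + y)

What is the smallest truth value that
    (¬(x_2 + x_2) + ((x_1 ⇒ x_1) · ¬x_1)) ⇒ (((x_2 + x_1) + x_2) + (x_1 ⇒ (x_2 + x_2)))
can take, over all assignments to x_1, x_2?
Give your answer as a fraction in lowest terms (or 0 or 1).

Take x_1 = 1/3, x_2 = 0:
x_2 + x_2 = 0 + 0 = 0
¬(x_2 + x_2) = ¬0 = 1
x_1 ⇒ x_1 = 1/3 ⇒ 1/3 = 1
¬x_1 = ¬1/3 = 2/3
(x_1 ⇒ x_1) · ¬x_1 = 1 · 2/3 = 2/3
¬(x_2 + x_2) + ((x_1 ⇒ x_1) · ¬x_1) = 1 + 2/3 = 1
x_2 + x_1 = 0 + 1/3 = 1/3
(x_2 + x_1) + x_2 = 1/3 + 0 = 1/3
x_2 + x_2 = 0 + 0 = 0
x_1 ⇒ (x_2 + x_2) = 1/3 ⇒ 0 = 2/3
((x_2 + x_1) + x_2) + (x_1 ⇒ (x_2 + x_2)) = 1/3 + 2/3 = 2/3
(¬(x_2 + x_2) + ((x_1 ⇒ x_1) · ¬x_1)) ⇒ (((x_2 + x_1) + x_2) + (x_1 ⇒ (x_2 + x_2))) = 1 ⇒ 2/3 = 2/3
No assignment yields a value below 2/3, so this is the minimum.

2/3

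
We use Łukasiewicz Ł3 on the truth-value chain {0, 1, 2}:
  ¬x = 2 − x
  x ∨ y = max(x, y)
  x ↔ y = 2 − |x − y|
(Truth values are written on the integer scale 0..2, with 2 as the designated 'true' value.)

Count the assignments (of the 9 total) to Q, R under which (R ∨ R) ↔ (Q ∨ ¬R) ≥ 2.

Q = 0, R = 0 ↦ 0  <
Q = 0, R = 1 ↦ 2  ≥
Q = 0, R = 2 ↦ 0  <
Q = 1, R = 0 ↦ 0  <
Q = 1, R = 1 ↦ 2  ≥
Q = 1, R = 2 ↦ 1  <
Q = 2, R = 0 ↦ 0  <
Q = 2, R = 1 ↦ 1  <
Q = 2, R = 2 ↦ 2  ≥
So 3 of the 9 assignments meet the threshold.

3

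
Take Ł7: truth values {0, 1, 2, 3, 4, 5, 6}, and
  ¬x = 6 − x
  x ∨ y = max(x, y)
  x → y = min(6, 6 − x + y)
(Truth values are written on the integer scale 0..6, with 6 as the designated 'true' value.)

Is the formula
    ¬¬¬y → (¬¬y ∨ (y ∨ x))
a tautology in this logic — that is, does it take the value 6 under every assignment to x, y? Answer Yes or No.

No

Counterexample: take x = 0, y = 0.
¬y = ¬0 = 6
¬¬y = ¬6 = 0
¬¬¬y = ¬0 = 6
¬y = ¬0 = 6
¬¬y = ¬6 = 0
y ∨ x = 0 ∨ 0 = 0
¬¬y ∨ (y ∨ x) = 0 ∨ 0 = 0
¬¬¬y → (¬¬y ∨ (y ∨ x)) = 6 → 0 = 0
This gives 0 ≠ 6.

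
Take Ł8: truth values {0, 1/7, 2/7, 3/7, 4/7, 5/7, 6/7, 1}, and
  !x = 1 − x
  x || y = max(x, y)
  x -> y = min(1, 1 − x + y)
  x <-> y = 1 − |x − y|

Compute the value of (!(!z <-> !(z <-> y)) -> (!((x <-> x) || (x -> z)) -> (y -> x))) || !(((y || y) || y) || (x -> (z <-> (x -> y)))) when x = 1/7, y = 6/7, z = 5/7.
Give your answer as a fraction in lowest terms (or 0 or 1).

1

!z = !5/7 = 2/7
z <-> y = 5/7 <-> 6/7 = 6/7
!(z <-> y) = !6/7 = 1/7
!z <-> !(z <-> y) = 2/7 <-> 1/7 = 6/7
!(!z <-> !(z <-> y)) = !6/7 = 1/7
x <-> x = 1/7 <-> 1/7 = 1
x -> z = 1/7 -> 5/7 = 1
(x <-> x) || (x -> z) = 1 || 1 = 1
!((x <-> x) || (x -> z)) = !1 = 0
y -> x = 6/7 -> 1/7 = 2/7
!((x <-> x) || (x -> z)) -> (y -> x) = 0 -> 2/7 = 1
!(!z <-> !(z <-> y)) -> (!((x <-> x) || (x -> z)) -> (y -> x)) = 1/7 -> 1 = 1
y || y = 6/7 || 6/7 = 6/7
(y || y) || y = 6/7 || 6/7 = 6/7
x -> y = 1/7 -> 6/7 = 1
z <-> (x -> y) = 5/7 <-> 1 = 5/7
x -> (z <-> (x -> y)) = 1/7 -> 5/7 = 1
((y || y) || y) || (x -> (z <-> (x -> y))) = 6/7 || 1 = 1
!(((y || y) || y) || (x -> (z <-> (x -> y)))) = !1 = 0
(!(!z <-> !(z <-> y)) -> (!((x <-> x) || (x -> z)) -> (y -> x))) || !(((y || y) || y) || (x -> (z <-> (x -> y)))) = 1 || 0 = 1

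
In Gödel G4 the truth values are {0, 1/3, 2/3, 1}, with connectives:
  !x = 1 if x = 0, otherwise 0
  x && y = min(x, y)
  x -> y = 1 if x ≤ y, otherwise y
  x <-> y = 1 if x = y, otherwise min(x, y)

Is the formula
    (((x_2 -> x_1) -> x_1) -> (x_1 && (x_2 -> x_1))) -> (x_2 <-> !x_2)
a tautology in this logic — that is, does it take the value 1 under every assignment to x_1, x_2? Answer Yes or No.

Counterexample: take x_1 = 0, x_2 = 0.
x_2 -> x_1 = 0 -> 0 = 1
(x_2 -> x_1) -> x_1 = 1 -> 0 = 0
x_2 -> x_1 = 0 -> 0 = 1
x_1 && (x_2 -> x_1) = 0 && 1 = 0
((x_2 -> x_1) -> x_1) -> (x_1 && (x_2 -> x_1)) = 0 -> 0 = 1
!x_2 = !0 = 1
x_2 <-> !x_2 = 0 <-> 1 = 0
(((x_2 -> x_1) -> x_1) -> (x_1 && (x_2 -> x_1))) -> (x_2 <-> !x_2) = 1 -> 0 = 0
This gives 0 ≠ 1.

No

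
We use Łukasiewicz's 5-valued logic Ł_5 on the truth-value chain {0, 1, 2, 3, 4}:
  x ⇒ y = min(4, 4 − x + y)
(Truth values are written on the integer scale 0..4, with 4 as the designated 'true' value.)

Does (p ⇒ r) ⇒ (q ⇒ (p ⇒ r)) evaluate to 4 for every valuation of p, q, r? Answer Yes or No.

At p = 0, q = 1, r = 1, for instance:
p ⇒ r = 0 ⇒ 1 = 4
q ⇒ (p ⇒ r) = 1 ⇒ 4 = 4
(p ⇒ r) ⇒ (q ⇒ (p ⇒ r)) = 4 ⇒ 4 = 4
and checking the remaining 124 assignments likewise gives ≥ 4 in every case.

Yes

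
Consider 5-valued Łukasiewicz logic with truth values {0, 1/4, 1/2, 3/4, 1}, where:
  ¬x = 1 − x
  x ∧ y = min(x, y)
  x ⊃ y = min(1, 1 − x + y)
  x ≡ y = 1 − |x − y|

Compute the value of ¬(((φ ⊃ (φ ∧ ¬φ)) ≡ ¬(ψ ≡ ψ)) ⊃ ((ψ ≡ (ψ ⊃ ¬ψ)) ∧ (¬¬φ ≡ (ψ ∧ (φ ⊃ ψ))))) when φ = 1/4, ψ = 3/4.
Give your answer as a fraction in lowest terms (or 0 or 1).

¬φ = ¬1/4 = 3/4
φ ∧ ¬φ = 1/4 ∧ 3/4 = 1/4
φ ⊃ (φ ∧ ¬φ) = 1/4 ⊃ 1/4 = 1
ψ ≡ ψ = 3/4 ≡ 3/4 = 1
¬(ψ ≡ ψ) = ¬1 = 0
(φ ⊃ (φ ∧ ¬φ)) ≡ ¬(ψ ≡ ψ) = 1 ≡ 0 = 0
¬ψ = ¬3/4 = 1/4
ψ ⊃ ¬ψ = 3/4 ⊃ 1/4 = 1/2
ψ ≡ (ψ ⊃ ¬ψ) = 3/4 ≡ 1/2 = 3/4
¬φ = ¬1/4 = 3/4
¬¬φ = ¬3/4 = 1/4
φ ⊃ ψ = 1/4 ⊃ 3/4 = 1
ψ ∧ (φ ⊃ ψ) = 3/4 ∧ 1 = 3/4
¬¬φ ≡ (ψ ∧ (φ ⊃ ψ)) = 1/4 ≡ 3/4 = 1/2
(ψ ≡ (ψ ⊃ ¬ψ)) ∧ (¬¬φ ≡ (ψ ∧ (φ ⊃ ψ))) = 3/4 ∧ 1/2 = 1/2
((φ ⊃ (φ ∧ ¬φ)) ≡ ¬(ψ ≡ ψ)) ⊃ ((ψ ≡ (ψ ⊃ ¬ψ)) ∧ (¬¬φ ≡ (ψ ∧ (φ ⊃ ψ)))) = 0 ⊃ 1/2 = 1
¬(((φ ⊃ (φ ∧ ¬φ)) ≡ ¬(ψ ≡ ψ)) ⊃ ((ψ ≡ (ψ ⊃ ¬ψ)) ∧ (¬¬φ ≡ (ψ ∧ (φ ⊃ ψ))))) = ¬1 = 0

0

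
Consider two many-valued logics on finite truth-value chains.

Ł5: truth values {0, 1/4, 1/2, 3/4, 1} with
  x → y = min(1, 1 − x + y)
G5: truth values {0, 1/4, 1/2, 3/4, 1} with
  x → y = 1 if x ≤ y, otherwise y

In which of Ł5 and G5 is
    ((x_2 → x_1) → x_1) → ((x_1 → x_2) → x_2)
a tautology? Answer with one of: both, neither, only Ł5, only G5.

In Ł5: every assignment gives 1 — tautology.
In G5: at x_1 = 0, x_2 = 1/4 the value is 1/4 — not a tautology.

only Ł5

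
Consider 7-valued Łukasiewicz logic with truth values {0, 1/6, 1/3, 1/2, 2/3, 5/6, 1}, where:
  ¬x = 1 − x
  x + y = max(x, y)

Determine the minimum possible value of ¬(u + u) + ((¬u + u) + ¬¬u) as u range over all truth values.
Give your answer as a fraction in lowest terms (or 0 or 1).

Take u = 1/2:
u + u = 1/2 + 1/2 = 1/2
¬(u + u) = ¬1/2 = 1/2
¬u = ¬1/2 = 1/2
¬u + u = 1/2 + 1/2 = 1/2
¬u = ¬1/2 = 1/2
¬¬u = ¬1/2 = 1/2
(¬u + u) + ¬¬u = 1/2 + 1/2 = 1/2
¬(u + u) + ((¬u + u) + ¬¬u) = 1/2 + 1/2 = 1/2
No assignment yields a value below 1/2, so this is the minimum.

1/2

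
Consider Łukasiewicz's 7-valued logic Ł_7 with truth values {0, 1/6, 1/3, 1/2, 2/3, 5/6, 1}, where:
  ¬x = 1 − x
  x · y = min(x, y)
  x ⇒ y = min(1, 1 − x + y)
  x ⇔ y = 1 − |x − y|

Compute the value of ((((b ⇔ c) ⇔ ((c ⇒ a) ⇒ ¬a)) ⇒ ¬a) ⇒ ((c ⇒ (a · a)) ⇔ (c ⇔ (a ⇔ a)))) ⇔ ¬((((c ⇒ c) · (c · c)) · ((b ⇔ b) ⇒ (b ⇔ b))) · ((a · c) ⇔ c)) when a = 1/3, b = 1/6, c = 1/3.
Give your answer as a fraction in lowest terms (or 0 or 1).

5/6

b ⇔ c = 1/6 ⇔ 1/3 = 5/6
c ⇒ a = 1/3 ⇒ 1/3 = 1
¬a = ¬1/3 = 2/3
(c ⇒ a) ⇒ ¬a = 1 ⇒ 2/3 = 2/3
(b ⇔ c) ⇔ ((c ⇒ a) ⇒ ¬a) = 5/6 ⇔ 2/3 = 5/6
¬a = ¬1/3 = 2/3
((b ⇔ c) ⇔ ((c ⇒ a) ⇒ ¬a)) ⇒ ¬a = 5/6 ⇒ 2/3 = 5/6
a · a = 1/3 · 1/3 = 1/3
c ⇒ (a · a) = 1/3 ⇒ 1/3 = 1
a ⇔ a = 1/3 ⇔ 1/3 = 1
c ⇔ (a ⇔ a) = 1/3 ⇔ 1 = 1/3
(c ⇒ (a · a)) ⇔ (c ⇔ (a ⇔ a)) = 1 ⇔ 1/3 = 1/3
(((b ⇔ c) ⇔ ((c ⇒ a) ⇒ ¬a)) ⇒ ¬a) ⇒ ((c ⇒ (a · a)) ⇔ (c ⇔ (a ⇔ a))) = 5/6 ⇒ 1/3 = 1/2
c ⇒ c = 1/3 ⇒ 1/3 = 1
c · c = 1/3 · 1/3 = 1/3
(c ⇒ c) · (c · c) = 1 · 1/3 = 1/3
b ⇔ b = 1/6 ⇔ 1/6 = 1
b ⇔ b = 1/6 ⇔ 1/6 = 1
(b ⇔ b) ⇒ (b ⇔ b) = 1 ⇒ 1 = 1
((c ⇒ c) · (c · c)) · ((b ⇔ b) ⇒ (b ⇔ b)) = 1/3 · 1 = 1/3
a · c = 1/3 · 1/3 = 1/3
(a · c) ⇔ c = 1/3 ⇔ 1/3 = 1
(((c ⇒ c) · (c · c)) · ((b ⇔ b) ⇒ (b ⇔ b))) · ((a · c) ⇔ c) = 1/3 · 1 = 1/3
¬((((c ⇒ c) · (c · c)) · ((b ⇔ b) ⇒ (b ⇔ b))) · ((a · c) ⇔ c)) = ¬1/3 = 2/3
((((b ⇔ c) ⇔ ((c ⇒ a) ⇒ ¬a)) ⇒ ¬a) ⇒ ((c ⇒ (a · a)) ⇔ (c ⇔ (a ⇔ a)))) ⇔ ¬((((c ⇒ c) · (c · c)) · ((b ⇔ b) ⇒ (b ⇔ b))) · ((a · c) ⇔ c)) = 1/2 ⇔ 2/3 = 5/6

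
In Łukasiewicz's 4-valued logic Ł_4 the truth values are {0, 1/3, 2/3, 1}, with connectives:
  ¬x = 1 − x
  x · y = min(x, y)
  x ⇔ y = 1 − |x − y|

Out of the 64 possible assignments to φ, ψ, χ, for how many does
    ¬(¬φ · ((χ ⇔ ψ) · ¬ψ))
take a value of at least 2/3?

value 1: 31 assignments (counts)
value 2/3: 23 assignments (counts)
value 1/3: 9 assignments
value 0: 1 assignment
So 54 of the 64 assignments meet the threshold.

54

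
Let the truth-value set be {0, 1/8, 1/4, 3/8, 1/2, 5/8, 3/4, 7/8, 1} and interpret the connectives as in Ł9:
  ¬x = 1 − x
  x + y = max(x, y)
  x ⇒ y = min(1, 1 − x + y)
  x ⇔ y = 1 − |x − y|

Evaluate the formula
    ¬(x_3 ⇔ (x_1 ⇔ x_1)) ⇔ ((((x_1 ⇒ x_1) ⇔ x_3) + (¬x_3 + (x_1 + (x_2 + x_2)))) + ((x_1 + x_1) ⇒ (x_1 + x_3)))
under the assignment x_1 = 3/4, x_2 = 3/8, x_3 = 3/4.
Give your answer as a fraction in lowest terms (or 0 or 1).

x_1 ⇔ x_1 = 3/4 ⇔ 3/4 = 1
x_3 ⇔ (x_1 ⇔ x_1) = 3/4 ⇔ 1 = 3/4
¬(x_3 ⇔ (x_1 ⇔ x_1)) = ¬3/4 = 1/4
x_1 ⇒ x_1 = 3/4 ⇒ 3/4 = 1
(x_1 ⇒ x_1) ⇔ x_3 = 1 ⇔ 3/4 = 3/4
¬x_3 = ¬3/4 = 1/4
x_2 + x_2 = 3/8 + 3/8 = 3/8
x_1 + (x_2 + x_2) = 3/4 + 3/8 = 3/4
¬x_3 + (x_1 + (x_2 + x_2)) = 1/4 + 3/4 = 3/4
((x_1 ⇒ x_1) ⇔ x_3) + (¬x_3 + (x_1 + (x_2 + x_2))) = 3/4 + 3/4 = 3/4
x_1 + x_1 = 3/4 + 3/4 = 3/4
x_1 + x_3 = 3/4 + 3/4 = 3/4
(x_1 + x_1) ⇒ (x_1 + x_3) = 3/4 ⇒ 3/4 = 1
(((x_1 ⇒ x_1) ⇔ x_3) + (¬x_3 + (x_1 + (x_2 + x_2)))) + ((x_1 + x_1) ⇒ (x_1 + x_3)) = 3/4 + 1 = 1
¬(x_3 ⇔ (x_1 ⇔ x_1)) ⇔ ((((x_1 ⇒ x_1) ⇔ x_3) + (¬x_3 + (x_1 + (x_2 + x_2)))) + ((x_1 + x_1) ⇒ (x_1 + x_3))) = 1/4 ⇔ 1 = 1/4

1/4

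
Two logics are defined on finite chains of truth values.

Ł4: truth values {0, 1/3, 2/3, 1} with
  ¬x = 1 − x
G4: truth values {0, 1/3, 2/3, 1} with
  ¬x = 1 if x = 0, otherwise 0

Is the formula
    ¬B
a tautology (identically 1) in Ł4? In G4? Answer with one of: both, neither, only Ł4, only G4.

neither

In Ł4: at B = 1/3 the value is 2/3 — not a tautology.
In G4: at B = 1/3 the value is 0 — not a tautology.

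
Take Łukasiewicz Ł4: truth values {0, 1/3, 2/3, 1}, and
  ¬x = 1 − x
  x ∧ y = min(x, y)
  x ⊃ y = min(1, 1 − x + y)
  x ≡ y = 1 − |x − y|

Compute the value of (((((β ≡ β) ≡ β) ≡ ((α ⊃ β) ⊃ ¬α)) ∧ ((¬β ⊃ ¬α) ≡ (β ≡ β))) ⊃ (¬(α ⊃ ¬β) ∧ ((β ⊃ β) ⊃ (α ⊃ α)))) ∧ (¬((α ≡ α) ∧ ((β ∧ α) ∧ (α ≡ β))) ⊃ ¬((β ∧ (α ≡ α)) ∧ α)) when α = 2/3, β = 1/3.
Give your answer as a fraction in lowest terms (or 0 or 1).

1/3

β ≡ β = 1/3 ≡ 1/3 = 1
(β ≡ β) ≡ β = 1 ≡ 1/3 = 1/3
α ⊃ β = 2/3 ⊃ 1/3 = 2/3
¬α = ¬2/3 = 1/3
(α ⊃ β) ⊃ ¬α = 2/3 ⊃ 1/3 = 2/3
((β ≡ β) ≡ β) ≡ ((α ⊃ β) ⊃ ¬α) = 1/3 ≡ 2/3 = 2/3
¬β = ¬1/3 = 2/3
¬α = ¬2/3 = 1/3
¬β ⊃ ¬α = 2/3 ⊃ 1/3 = 2/3
β ≡ β = 1/3 ≡ 1/3 = 1
(¬β ⊃ ¬α) ≡ (β ≡ β) = 2/3 ≡ 1 = 2/3
(((β ≡ β) ≡ β) ≡ ((α ⊃ β) ⊃ ¬α)) ∧ ((¬β ⊃ ¬α) ≡ (β ≡ β)) = 2/3 ∧ 2/3 = 2/3
¬β = ¬1/3 = 2/3
α ⊃ ¬β = 2/3 ⊃ 2/3 = 1
¬(α ⊃ ¬β) = ¬1 = 0
β ⊃ β = 1/3 ⊃ 1/3 = 1
α ⊃ α = 2/3 ⊃ 2/3 = 1
(β ⊃ β) ⊃ (α ⊃ α) = 1 ⊃ 1 = 1
¬(α ⊃ ¬β) ∧ ((β ⊃ β) ⊃ (α ⊃ α)) = 0 ∧ 1 = 0
((((β ≡ β) ≡ β) ≡ ((α ⊃ β) ⊃ ¬α)) ∧ ((¬β ⊃ ¬α) ≡ (β ≡ β))) ⊃ (¬(α ⊃ ¬β) ∧ ((β ⊃ β) ⊃ (α ⊃ α))) = 2/3 ⊃ 0 = 1/3
α ≡ α = 2/3 ≡ 2/3 = 1
β ∧ α = 1/3 ∧ 2/3 = 1/3
α ≡ β = 2/3 ≡ 1/3 = 2/3
(β ∧ α) ∧ (α ≡ β) = 1/3 ∧ 2/3 = 1/3
(α ≡ α) ∧ ((β ∧ α) ∧ (α ≡ β)) = 1 ∧ 1/3 = 1/3
¬((α ≡ α) ∧ ((β ∧ α) ∧ (α ≡ β))) = ¬1/3 = 2/3
α ≡ α = 2/3 ≡ 2/3 = 1
β ∧ (α ≡ α) = 1/3 ∧ 1 = 1/3
(β ∧ (α ≡ α)) ∧ α = 1/3 ∧ 2/3 = 1/3
¬((β ∧ (α ≡ α)) ∧ α) = ¬1/3 = 2/3
¬((α ≡ α) ∧ ((β ∧ α) ∧ (α ≡ β))) ⊃ ¬((β ∧ (α ≡ α)) ∧ α) = 2/3 ⊃ 2/3 = 1
(((((β ≡ β) ≡ β) ≡ ((α ⊃ β) ⊃ ¬α)) ∧ ((¬β ⊃ ¬α) ≡ (β ≡ β))) ⊃ (¬(α ⊃ ¬β) ∧ ((β ⊃ β) ⊃ (α ⊃ α)))) ∧ (¬((α ≡ α) ∧ ((β ∧ α) ∧ (α ≡ β))) ⊃ ¬((β ∧ (α ≡ α)) ∧ α)) = 1/3 ∧ 1 = 1/3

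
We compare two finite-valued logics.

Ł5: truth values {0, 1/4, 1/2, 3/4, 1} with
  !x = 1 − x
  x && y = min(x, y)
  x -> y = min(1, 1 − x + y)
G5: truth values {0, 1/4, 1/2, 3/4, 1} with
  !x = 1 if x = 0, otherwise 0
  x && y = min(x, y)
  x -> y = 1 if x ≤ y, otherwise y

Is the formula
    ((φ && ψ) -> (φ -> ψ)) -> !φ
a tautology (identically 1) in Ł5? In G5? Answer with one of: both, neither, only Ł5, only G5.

neither

In Ł5: at φ = 1/4, ψ = 0 the value is 3/4 — not a tautology.
In G5: at φ = 1/4, ψ = 0 the value is 0 — not a tautology.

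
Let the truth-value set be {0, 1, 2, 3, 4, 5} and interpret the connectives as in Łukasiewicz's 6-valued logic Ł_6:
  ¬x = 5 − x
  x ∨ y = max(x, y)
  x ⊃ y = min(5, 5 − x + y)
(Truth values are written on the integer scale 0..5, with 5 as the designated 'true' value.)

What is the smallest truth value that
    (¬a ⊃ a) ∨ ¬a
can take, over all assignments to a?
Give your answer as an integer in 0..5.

Take a = 1:
¬a = ¬1 = 4
¬a ⊃ a = 4 ⊃ 1 = 2
¬a = ¬1 = 4
(¬a ⊃ a) ∨ ¬a = 2 ∨ 4 = 4
No assignment yields a value below 4, so this is the minimum.

4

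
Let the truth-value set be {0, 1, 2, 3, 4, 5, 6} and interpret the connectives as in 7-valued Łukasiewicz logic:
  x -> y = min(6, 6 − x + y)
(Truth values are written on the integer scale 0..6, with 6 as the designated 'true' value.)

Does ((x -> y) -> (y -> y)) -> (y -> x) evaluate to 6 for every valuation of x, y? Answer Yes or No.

No

Counterexample: take x = 0, y = 1.
x -> y = 0 -> 1 = 6
y -> y = 1 -> 1 = 6
(x -> y) -> (y -> y) = 6 -> 6 = 6
y -> x = 1 -> 0 = 5
((x -> y) -> (y -> y)) -> (y -> x) = 6 -> 5 = 5
This gives 5 ≠ 6.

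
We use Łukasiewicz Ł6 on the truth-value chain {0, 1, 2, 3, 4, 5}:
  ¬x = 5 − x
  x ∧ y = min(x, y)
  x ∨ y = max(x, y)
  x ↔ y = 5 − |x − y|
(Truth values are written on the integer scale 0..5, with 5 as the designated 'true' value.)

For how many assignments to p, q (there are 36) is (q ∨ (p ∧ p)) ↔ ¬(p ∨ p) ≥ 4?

value 5: 3 assignments (counts)
value 4: 11 assignments (counts)
value 3: 4 assignments
value 2: 9 assignments
value 1: 2 assignments
value 0: 7 assignments
So 14 of the 36 assignments meet the threshold.

14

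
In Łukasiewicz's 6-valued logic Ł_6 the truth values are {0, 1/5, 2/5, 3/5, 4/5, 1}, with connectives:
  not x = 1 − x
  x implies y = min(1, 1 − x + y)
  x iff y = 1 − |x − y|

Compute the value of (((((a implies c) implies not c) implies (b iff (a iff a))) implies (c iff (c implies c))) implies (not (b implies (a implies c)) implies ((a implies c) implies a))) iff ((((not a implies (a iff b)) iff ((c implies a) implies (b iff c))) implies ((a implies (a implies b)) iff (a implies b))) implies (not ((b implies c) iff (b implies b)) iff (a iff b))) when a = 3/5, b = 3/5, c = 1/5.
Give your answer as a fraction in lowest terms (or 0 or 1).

2/5

a implies c = 3/5 implies 1/5 = 3/5
not c = not 1/5 = 4/5
(a implies c) implies not c = 3/5 implies 4/5 = 1
a iff a = 3/5 iff 3/5 = 1
b iff (a iff a) = 3/5 iff 1 = 3/5
((a implies c) implies not c) implies (b iff (a iff a)) = 1 implies 3/5 = 3/5
c implies c = 1/5 implies 1/5 = 1
c iff (c implies c) = 1/5 iff 1 = 1/5
(((a implies c) implies not c) implies (b iff (a iff a))) implies (c iff (c implies c)) = 3/5 implies 1/5 = 3/5
a implies c = 3/5 implies 1/5 = 3/5
b implies (a implies c) = 3/5 implies 3/5 = 1
not (b implies (a implies c)) = not 1 = 0
a implies c = 3/5 implies 1/5 = 3/5
(a implies c) implies a = 3/5 implies 3/5 = 1
not (b implies (a implies c)) implies ((a implies c) implies a) = 0 implies 1 = 1
((((a implies c) implies not c) implies (b iff (a iff a))) implies (c iff (c implies c))) implies (not (b implies (a implies c)) implies ((a implies c) implies a)) = 3/5 implies 1 = 1
not a = not 3/5 = 2/5
a iff b = 3/5 iff 3/5 = 1
not a implies (a iff b) = 2/5 implies 1 = 1
c implies a = 1/5 implies 3/5 = 1
b iff c = 3/5 iff 1/5 = 3/5
(c implies a) implies (b iff c) = 1 implies 3/5 = 3/5
(not a implies (a iff b)) iff ((c implies a) implies (b iff c)) = 1 iff 3/5 = 3/5
a implies b = 3/5 implies 3/5 = 1
a implies (a implies b) = 3/5 implies 1 = 1
a implies b = 3/5 implies 3/5 = 1
(a implies (a implies b)) iff (a implies b) = 1 iff 1 = 1
((not a implies (a iff b)) iff ((c implies a) implies (b iff c))) implies ((a implies (a implies b)) iff (a implies b)) = 3/5 implies 1 = 1
b implies c = 3/5 implies 1/5 = 3/5
b implies b = 3/5 implies 3/5 = 1
(b implies c) iff (b implies b) = 3/5 iff 1 = 3/5
not ((b implies c) iff (b implies b)) = not 3/5 = 2/5
a iff b = 3/5 iff 3/5 = 1
not ((b implies c) iff (b implies b)) iff (a iff b) = 2/5 iff 1 = 2/5
(((not a implies (a iff b)) iff ((c implies a) implies (b iff c))) implies ((a implies (a implies b)) iff (a implies b))) implies (not ((b implies c) iff (b implies b)) iff (a iff b)) = 1 implies 2/5 = 2/5
(((((a implies c) implies not c) implies (b iff (a iff a))) implies (c iff (c implies c))) implies (not (b implies (a implies c)) implies ((a implies c) implies a))) iff ((((not a implies (a iff b)) iff ((c implies a) implies (b iff c))) implies ((a implies (a implies b)) iff (a implies b))) implies (not ((b implies c) iff (b implies b)) iff (a iff b))) = 1 iff 2/5 = 2/5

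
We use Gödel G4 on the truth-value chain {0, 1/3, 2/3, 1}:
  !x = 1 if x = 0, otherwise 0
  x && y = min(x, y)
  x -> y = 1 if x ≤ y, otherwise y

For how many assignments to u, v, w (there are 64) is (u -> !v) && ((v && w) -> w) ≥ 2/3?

value 1: 28 assignments (counts)
value 0: 36 assignments
So 28 of the 64 assignments meet the threshold.

28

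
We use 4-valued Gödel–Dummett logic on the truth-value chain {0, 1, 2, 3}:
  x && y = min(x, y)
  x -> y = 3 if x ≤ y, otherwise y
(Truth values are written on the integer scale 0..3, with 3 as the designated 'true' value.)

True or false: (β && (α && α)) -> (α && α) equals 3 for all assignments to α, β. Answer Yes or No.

α = 0, β = 0 ↦ 3
α = 0, β = 1 ↦ 3
α = 0, β = 2 ↦ 3
α = 0, β = 3 ↦ 3
α = 1, β = 0 ↦ 3
α = 1, β = 1 ↦ 3
α = 1, β = 2 ↦ 3
α = 1, β = 3 ↦ 3
α = 2, β = 0 ↦ 3
α = 2, β = 1 ↦ 3
α = 2, β = 2 ↦ 3
α = 2, β = 3 ↦ 3
α = 3, β = 0 ↦ 3
α = 3, β = 1 ↦ 3
α = 3, β = 2 ↦ 3
α = 3, β = 3 ↦ 3
Every assignment gives a value ≥ 3.

Yes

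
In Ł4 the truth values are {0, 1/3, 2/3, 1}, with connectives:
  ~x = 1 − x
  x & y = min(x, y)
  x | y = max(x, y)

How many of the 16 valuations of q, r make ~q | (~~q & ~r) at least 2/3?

12

q = 0, r = 0 ↦ 1  ≥
q = 0, r = 1/3 ↦ 1  ≥
q = 0, r = 2/3 ↦ 1  ≥
q = 0, r = 1 ↦ 1  ≥
q = 1/3, r = 0 ↦ 2/3  ≥
q = 1/3, r = 1/3 ↦ 2/3  ≥
q = 1/3, r = 2/3 ↦ 2/3  ≥
q = 1/3, r = 1 ↦ 2/3  ≥
q = 2/3, r = 0 ↦ 2/3  ≥
q = 2/3, r = 1/3 ↦ 2/3  ≥
q = 2/3, r = 2/3 ↦ 1/3  <
q = 2/3, r = 1 ↦ 1/3  <
q = 1, r = 0 ↦ 1  ≥
q = 1, r = 1/3 ↦ 2/3  ≥
q = 1, r = 2/3 ↦ 1/3  <
q = 1, r = 1 ↦ 0  <
So 12 of the 16 assignments meet the threshold.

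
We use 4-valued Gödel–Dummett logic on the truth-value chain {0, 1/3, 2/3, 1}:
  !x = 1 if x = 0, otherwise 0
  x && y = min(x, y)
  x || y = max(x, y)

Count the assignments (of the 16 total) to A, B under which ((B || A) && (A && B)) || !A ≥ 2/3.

8

A = 0, B = 0 ↦ 1  ≥
A = 0, B = 1/3 ↦ 1  ≥
A = 0, B = 2/3 ↦ 1  ≥
A = 0, B = 1 ↦ 1  ≥
A = 1/3, B = 0 ↦ 0  <
A = 1/3, B = 1/3 ↦ 1/3  <
A = 1/3, B = 2/3 ↦ 1/3  <
A = 1/3, B = 1 ↦ 1/3  <
A = 2/3, B = 0 ↦ 0  <
A = 2/3, B = 1/3 ↦ 1/3  <
A = 2/3, B = 2/3 ↦ 2/3  ≥
A = 2/3, B = 1 ↦ 2/3  ≥
A = 1, B = 0 ↦ 0  <
A = 1, B = 1/3 ↦ 1/3  <
A = 1, B = 2/3 ↦ 2/3  ≥
A = 1, B = 1 ↦ 1  ≥
So 8 of the 16 assignments meet the threshold.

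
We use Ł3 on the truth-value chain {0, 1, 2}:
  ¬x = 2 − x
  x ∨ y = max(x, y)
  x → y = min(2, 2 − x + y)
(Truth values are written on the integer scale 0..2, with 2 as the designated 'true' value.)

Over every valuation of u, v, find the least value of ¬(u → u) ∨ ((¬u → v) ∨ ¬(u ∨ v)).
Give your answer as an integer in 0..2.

Take u = 0, v = 1:
u → u = 0 → 0 = 2
¬(u → u) = ¬2 = 0
¬u = ¬0 = 2
¬u → v = 2 → 1 = 1
u ∨ v = 0 ∨ 1 = 1
¬(u ∨ v) = ¬1 = 1
(¬u → v) ∨ ¬(u ∨ v) = 1 ∨ 1 = 1
¬(u → u) ∨ ((¬u → v) ∨ ¬(u ∨ v)) = 0 ∨ 1 = 1
No assignment yields a value below 1, so this is the minimum.

1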